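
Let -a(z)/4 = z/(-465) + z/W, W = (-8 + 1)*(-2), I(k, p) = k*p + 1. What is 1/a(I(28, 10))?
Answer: -3255/253462 ≈ -0.012842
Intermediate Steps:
I(k, p) = 1 + k*p
W = 14 (W = -7*(-2) = 14)
a(z) = -902*z/3255 (a(z) = -4*(z/(-465) + z/14) = -4*(z*(-1/465) + z*(1/14)) = -4*(-z/465 + z/14) = -902*z/3255)
1/a(I(28, 10)) = 1/(-902*(1 + 28*10)/3255) = 1/(-902*(1 + 280)/3255) = 1/(-902/3255*281) = 1/(-253462/3255) = -3255/253462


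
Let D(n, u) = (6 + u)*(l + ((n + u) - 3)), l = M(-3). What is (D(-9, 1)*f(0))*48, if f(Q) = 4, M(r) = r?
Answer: -18816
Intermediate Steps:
l = -3
D(n, u) = (6 + u)*(-6 + n + u) (D(n, u) = (6 + u)*(-3 + ((n + u) - 3)) = (6 + u)*(-3 + (-3 + n + u)) = (6 + u)*(-6 + n + u))
(D(-9, 1)*f(0))*48 = ((-36 + 1² + 6*(-9) - 9*1)*4)*48 = ((-36 + 1 - 54 - 9)*4)*48 = -98*4*48 = -392*48 = -18816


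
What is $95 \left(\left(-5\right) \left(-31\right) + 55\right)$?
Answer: $19950$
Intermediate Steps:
$95 \left(\left(-5\right) \left(-31\right) + 55\right) = 95 \left(155 + 55\right) = 95 \cdot 210 = 19950$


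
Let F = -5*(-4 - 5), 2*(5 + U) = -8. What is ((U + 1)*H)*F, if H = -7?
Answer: 2520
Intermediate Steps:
U = -9 (U = -5 + (½)*(-8) = -5 - 4 = -9)
F = 45 (F = -5*(-9) = 45)
((U + 1)*H)*F = ((-9 + 1)*(-7))*45 = -8*(-7)*45 = 56*45 = 2520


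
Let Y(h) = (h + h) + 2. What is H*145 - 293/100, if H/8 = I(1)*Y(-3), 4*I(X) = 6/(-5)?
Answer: 138907/100 ≈ 1389.1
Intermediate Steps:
I(X) = -3/10 (I(X) = (6/(-5))/4 = (6*(-⅕))/4 = (¼)*(-6/5) = -3/10)
Y(h) = 2 + 2*h (Y(h) = 2*h + 2 = 2 + 2*h)
H = 48/5 (H = 8*(-3*(2 + 2*(-3))/10) = 8*(-3*(2 - 6)/10) = 8*(-3/10*(-4)) = 8*(6/5) = 48/5 ≈ 9.6000)
H*145 - 293/100 = (48/5)*145 - 293/100 = 1392 - 293*1/100 = 1392 - 293/100 = 138907/100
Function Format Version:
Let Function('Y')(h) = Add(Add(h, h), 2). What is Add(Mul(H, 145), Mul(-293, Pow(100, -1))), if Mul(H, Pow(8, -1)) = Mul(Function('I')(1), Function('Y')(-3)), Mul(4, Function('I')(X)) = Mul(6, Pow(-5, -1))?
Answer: Rational(138907, 100) ≈ 1389.1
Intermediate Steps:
Function('I')(X) = Rational(-3, 10) (Function('I')(X) = Mul(Rational(1, 4), Mul(6, Pow(-5, -1))) = Mul(Rational(1, 4), Mul(6, Rational(-1, 5))) = Mul(Rational(1, 4), Rational(-6, 5)) = Rational(-3, 10))
Function('Y')(h) = Add(2, Mul(2, h)) (Function('Y')(h) = Add(Mul(2, h), 2) = Add(2, Mul(2, h)))
H = Rational(48, 5) (H = Mul(8, Mul(Rational(-3, 10), Add(2, Mul(2, -3)))) = Mul(8, Mul(Rational(-3, 10), Add(2, -6))) = Mul(8, Mul(Rational(-3, 10), -4)) = Mul(8, Rational(6, 5)) = Rational(48, 5) ≈ 9.6000)
Add(Mul(H, 145), Mul(-293, Pow(100, -1))) = Add(Mul(Rational(48, 5), 145), Mul(-293, Pow(100, -1))) = Add(1392, Mul(-293, Rational(1, 100))) = Add(1392, Rational(-293, 100)) = Rational(138907, 100)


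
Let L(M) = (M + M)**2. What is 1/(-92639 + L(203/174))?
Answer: -9/833702 ≈ -1.0795e-5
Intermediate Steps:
L(M) = 4*M**2 (L(M) = (2*M)**2 = 4*M**2)
1/(-92639 + L(203/174)) = 1/(-92639 + 4*(203/174)**2) = 1/(-92639 + 4*(203*(1/174))**2) = 1/(-92639 + 4*(7/6)**2) = 1/(-92639 + 4*(49/36)) = 1/(-92639 + 49/9) = 1/(-833702/9) = -9/833702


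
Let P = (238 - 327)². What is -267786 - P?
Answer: -275707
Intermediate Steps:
P = 7921 (P = (-89)² = 7921)
-267786 - P = -267786 - 1*7921 = -267786 - 7921 = -275707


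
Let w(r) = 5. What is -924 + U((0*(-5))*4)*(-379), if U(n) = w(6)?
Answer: -2819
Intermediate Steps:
U(n) = 5
-924 + U((0*(-5))*4)*(-379) = -924 + 5*(-379) = -924 - 1895 = -2819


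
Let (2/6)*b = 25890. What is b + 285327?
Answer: 362997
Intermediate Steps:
b = 77670 (b = 3*25890 = 77670)
b + 285327 = 77670 + 285327 = 362997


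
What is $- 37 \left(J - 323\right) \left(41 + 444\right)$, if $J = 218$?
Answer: $1884225$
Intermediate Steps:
$- 37 \left(J - 323\right) \left(41 + 444\right) = - 37 \left(218 - 323\right) \left(41 + 444\right) = - 37 \left(\left(-105\right) 485\right) = \left(-37\right) \left(-50925\right) = 1884225$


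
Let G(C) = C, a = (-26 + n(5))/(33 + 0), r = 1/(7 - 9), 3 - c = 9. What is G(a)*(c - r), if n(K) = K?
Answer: 7/2 ≈ 3.5000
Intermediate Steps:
c = -6 (c = 3 - 1*9 = 3 - 9 = -6)
r = -½ (r = 1/(-2) = -½ ≈ -0.50000)
a = -7/11 (a = (-26 + 5)/(33 + 0) = -21/33 = -21*1/33 = -7/11 ≈ -0.63636)
G(a)*(c - r) = -7*(-6 - 1*(-½))/11 = -7*(-6 + ½)/11 = -7/11*(-11/2) = 7/2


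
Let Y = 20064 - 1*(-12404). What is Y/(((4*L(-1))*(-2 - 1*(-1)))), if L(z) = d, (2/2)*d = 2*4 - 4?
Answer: -8117/4 ≈ -2029.3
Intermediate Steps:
d = 4 (d = 2*4 - 4 = 8 - 4 = 4)
L(z) = 4
Y = 32468 (Y = 20064 + 12404 = 32468)
Y/(((4*L(-1))*(-2 - 1*(-1)))) = 32468/(((4*4)*(-2 - 1*(-1)))) = 32468/((16*(-2 + 1))) = 32468/((16*(-1))) = 32468/(-16) = 32468*(-1/16) = -8117/4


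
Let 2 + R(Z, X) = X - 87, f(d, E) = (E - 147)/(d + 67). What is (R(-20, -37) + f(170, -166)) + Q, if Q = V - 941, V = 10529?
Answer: 2242181/237 ≈ 9460.7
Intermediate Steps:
f(d, E) = (-147 + E)/(67 + d)
Q = 9588 (Q = 10529 - 941 = 9588)
R(Z, X) = -89 + X (R(Z, X) = -2 + (X - 87) = -2 + (-87 + X) = -89 + X)
(R(-20, -37) + f(170, -166)) + Q = ((-89 - 37) + (-147 - 166)/(67 + 170)) + 9588 = (-126 - 313/237) + 9588 = -30175/237 + 9588 = 2242181/237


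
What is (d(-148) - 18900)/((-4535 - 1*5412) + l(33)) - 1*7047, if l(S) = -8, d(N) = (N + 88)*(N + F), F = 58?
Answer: -14027877/1991 ≈ -7045.6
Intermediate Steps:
d(N) = (58 + N)*(88 + N) (d(N) = (N + 88)*(N + 58) = (88 + N)*(58 + N) = (58 + N)*(88 + N))
(d(-148) - 18900)/((-4535 - 1*5412) + l(33)) - 1*7047 = ((5104 + (-148)**2 + 146*(-148)) - 18900)/((-4535 - 1*5412) - 8) - 1*7047 = ((5104 + 21904 - 21608) - 18900)/((-4535 - 5412) - 8) - 7047 = (5400 - 18900)/(-9947 - 8) - 7047 = -13500/(-9955) - 7047 = -13500*(-1/9955) - 7047 = 2700/1991 - 7047 = -14027877/1991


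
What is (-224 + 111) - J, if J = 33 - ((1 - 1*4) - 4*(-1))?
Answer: -145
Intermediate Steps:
J = 32 (J = 33 - ((1 - 4) + 4) = 33 - (-3 + 4) = 33 - 1*1 = 33 - 1 = 32)
(-224 + 111) - J = (-224 + 111) - 1*32 = -113 - 32 = -145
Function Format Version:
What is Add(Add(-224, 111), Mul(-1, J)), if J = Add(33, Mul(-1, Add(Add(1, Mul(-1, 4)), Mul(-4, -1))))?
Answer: -145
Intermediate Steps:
J = 32 (J = Add(33, Mul(-1, Add(Add(1, -4), 4))) = Add(33, Mul(-1, Add(-3, 4))) = Add(33, Mul(-1, 1)) = Add(33, -1) = 32)
Add(Add(-224, 111), Mul(-1, J)) = Add(Add(-224, 111), Mul(-1, 32)) = Add(-113, -32) = -145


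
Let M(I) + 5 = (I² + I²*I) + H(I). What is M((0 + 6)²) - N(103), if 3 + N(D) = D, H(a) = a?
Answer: 47883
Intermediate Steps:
N(D) = -3 + D
M(I) = -5 + I + I² + I³ (M(I) = -5 + ((I² + I²*I) + I) = -5 + ((I² + I³) + I) = -5 + (I + I² + I³) = -5 + I + I² + I³)
M((0 + 6)²) - N(103) = (-5 + (0 + 6)² + ((0 + 6)²)² + ((0 + 6)²)³) - (-3 + 103) = (-5 + 6² + (6²)² + (6²)³) - 1*100 = (-5 + 36 + 36² + 36³) - 100 = (-5 + 36 + 1296 + 46656) - 100 = 47983 - 100 = 47883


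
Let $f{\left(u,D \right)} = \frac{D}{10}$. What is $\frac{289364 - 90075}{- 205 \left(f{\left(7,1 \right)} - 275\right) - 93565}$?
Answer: $- \frac{398578}{74421} \approx -5.3557$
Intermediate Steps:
$f{\left(u,D \right)} = \frac{D}{10}$ ($f{\left(u,D \right)} = D \frac{1}{10} = \frac{D}{10}$)
$\frac{289364 - 90075}{- 205 \left(f{\left(7,1 \right)} - 275\right) - 93565} = \frac{289364 - 90075}{- 205 \left(\frac{1}{10} \cdot 1 - 275\right) - 93565} = \frac{199289}{- 205 \left(\frac{1}{10} - 275\right) - 93565} = \frac{199289}{\left(-205\right) \left(- \frac{2749}{10}\right) - 93565} = \frac{199289}{\frac{112709}{2} - 93565} = \frac{199289}{- \frac{74421}{2}} = 199289 \left(- \frac{2}{74421}\right) = - \frac{398578}{74421}$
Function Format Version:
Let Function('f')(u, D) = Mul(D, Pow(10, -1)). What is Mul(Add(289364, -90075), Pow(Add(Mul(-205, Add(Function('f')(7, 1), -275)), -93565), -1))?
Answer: Rational(-398578, 74421) ≈ -5.3557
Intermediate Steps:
Function('f')(u, D) = Mul(Rational(1, 10), D) (Function('f')(u, D) = Mul(D, Rational(1, 10)) = Mul(Rational(1, 10), D))
Mul(Add(289364, -90075), Pow(Add(Mul(-205, Add(Function('f')(7, 1), -275)), -93565), -1)) = Mul(Add(289364, -90075), Pow(Add(Mul(-205, Add(Mul(Rational(1, 10), 1), -275)), -93565), -1)) = Mul(199289, Pow(Add(Mul(-205, Add(Rational(1, 10), -275)), -93565), -1)) = Mul(199289, Pow(Add(Mul(-205, Rational(-2749, 10)), -93565), -1)) = Mul(199289, Pow(Add(Rational(112709, 2), -93565), -1)) = Mul(199289, Pow(Rational(-74421, 2), -1)) = Mul(199289, Rational(-2, 74421)) = Rational(-398578, 74421)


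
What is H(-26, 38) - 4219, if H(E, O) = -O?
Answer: -4257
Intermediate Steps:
H(-26, 38) - 4219 = -1*38 - 4219 = -38 - 4219 = -4257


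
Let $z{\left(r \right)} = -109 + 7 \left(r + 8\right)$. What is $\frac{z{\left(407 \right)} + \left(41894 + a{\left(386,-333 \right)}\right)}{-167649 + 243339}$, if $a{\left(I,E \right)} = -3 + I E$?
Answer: $- \frac{83851}{75690} \approx -1.1078$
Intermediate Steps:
$a{\left(I,E \right)} = -3 + E I$
$z{\left(r \right)} = -53 + 7 r$ ($z{\left(r \right)} = -109 + 7 \left(8 + r\right) = -109 + \left(56 + 7 r\right) = -53 + 7 r$)
$\frac{z{\left(407 \right)} + \left(41894 + a{\left(386,-333 \right)}\right)}{-167649 + 243339} = \frac{\left(-53 + 7 \cdot 407\right) + \left(41894 - 128541\right)}{-167649 + 243339} = \frac{\left(-53 + 2849\right) + \left(41894 - 128541\right)}{75690} = \left(2796 + \left(41894 - 128541\right)\right) \frac{1}{75690} = \left(2796 - 86647\right) \frac{1}{75690} = \left(-83851\right) \frac{1}{75690} = - \frac{83851}{75690}$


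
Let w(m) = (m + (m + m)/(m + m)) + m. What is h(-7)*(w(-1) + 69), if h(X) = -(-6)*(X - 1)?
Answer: -3264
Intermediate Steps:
h(X) = -6 + 6*X (h(X) = -(-6)*(-1 + X) = -(6 - 6*X) = -6 + 6*X)
w(m) = 1 + 2*m (w(m) = (m + (2*m)/((2*m))) + m = (m + (2*m)*(1/(2*m))) + m = (m + 1) + m = (1 + m) + m = 1 + 2*m)
h(-7)*(w(-1) + 69) = (-6 + 6*(-7))*((1 + 2*(-1)) + 69) = (-6 - 42)*((1 - 2) + 69) = -48*(-1 + 69) = -48*68 = -3264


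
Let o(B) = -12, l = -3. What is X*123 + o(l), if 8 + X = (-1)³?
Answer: -1119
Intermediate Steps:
X = -9 (X = -8 + (-1)³ = -8 - 1 = -9)
X*123 + o(l) = -9*123 - 12 = -1107 - 12 = -1119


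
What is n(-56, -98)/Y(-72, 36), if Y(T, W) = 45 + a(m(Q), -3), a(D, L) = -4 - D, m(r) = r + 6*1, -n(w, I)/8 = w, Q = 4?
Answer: 448/31 ≈ 14.452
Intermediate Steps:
n(w, I) = -8*w
m(r) = 6 + r (m(r) = r + 6 = 6 + r)
Y(T, W) = 31 (Y(T, W) = 45 + (-4 - (6 + 4)) = 45 + (-4 - 1*10) = 45 + (-4 - 10) = 45 - 14 = 31)
n(-56, -98)/Y(-72, 36) = -8*(-56)/31 = 448*(1/31) = 448/31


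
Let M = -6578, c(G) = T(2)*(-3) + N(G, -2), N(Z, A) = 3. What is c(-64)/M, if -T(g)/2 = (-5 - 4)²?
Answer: -489/6578 ≈ -0.074339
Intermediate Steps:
T(g) = -162 (T(g) = -2*(-5 - 4)² = -2*(-9)² = -2*81 = -162)
c(G) = 489 (c(G) = -162*(-3) + 3 = 486 + 3 = 489)
c(-64)/M = 489/(-6578) = 489*(-1/6578) = -489/6578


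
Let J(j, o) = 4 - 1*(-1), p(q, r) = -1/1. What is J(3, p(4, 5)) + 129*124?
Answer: 16001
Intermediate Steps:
p(q, r) = -1 (p(q, r) = -1*1 = -1)
J(j, o) = 5 (J(j, o) = 4 + 1 = 5)
J(3, p(4, 5)) + 129*124 = 5 + 129*124 = 5 + 15996 = 16001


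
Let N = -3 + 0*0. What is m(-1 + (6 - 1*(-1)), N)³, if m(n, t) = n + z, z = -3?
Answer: 27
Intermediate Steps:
N = -3 (N = -3 + 0 = -3)
m(n, t) = -3 + n (m(n, t) = n - 3 = -3 + n)
m(-1 + (6 - 1*(-1)), N)³ = (-3 + (-1 + (6 - 1*(-1))))³ = (-3 + (-1 + (6 + 1)))³ = (-3 + (-1 + 7))³ = (-3 + 6)³ = 3³ = 27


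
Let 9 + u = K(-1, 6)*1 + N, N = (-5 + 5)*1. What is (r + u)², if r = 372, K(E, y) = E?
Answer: 131044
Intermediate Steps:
N = 0 (N = 0*1 = 0)
u = -10 (u = -9 + (-1*1 + 0) = -9 + (-1 + 0) = -9 - 1 = -10)
(r + u)² = (372 - 10)² = 362² = 131044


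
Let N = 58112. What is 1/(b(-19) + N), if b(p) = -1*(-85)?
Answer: 1/58197 ≈ 1.7183e-5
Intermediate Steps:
b(p) = 85
1/(b(-19) + N) = 1/(85 + 58112) = 1/58197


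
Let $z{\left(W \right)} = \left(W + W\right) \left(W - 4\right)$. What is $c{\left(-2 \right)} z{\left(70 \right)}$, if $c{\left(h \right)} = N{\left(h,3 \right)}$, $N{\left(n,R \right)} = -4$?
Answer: $-36960$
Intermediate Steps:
$c{\left(h \right)} = -4$
$z{\left(W \right)} = 2 W \left(-4 + W\right)$
$c{\left(-2 \right)} z{\left(70 \right)} = - 4 \cdot 2 \cdot 70 \left(-4 + 70\right) = - 4 \cdot 2 \cdot 70 \cdot 66 = \left(-4\right) 9240 = -36960$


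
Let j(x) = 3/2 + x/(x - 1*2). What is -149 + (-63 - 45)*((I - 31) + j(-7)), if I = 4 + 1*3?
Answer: 2197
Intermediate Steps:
I = 7 (I = 4 + 3 = 7)
j(x) = 3/2 + x/(-2 + x) (j(x) = 3*(½) + x/(x - 2) = 3/2 + x/(-2 + x))
-149 + (-63 - 45)*((I - 31) + j(-7)) = -149 + (-63 - 45)*((7 - 31) + (-6 + 5*(-7))/(2*(-2 - 7))) = -149 - 108*(-24 + (½)*(-6 - 35)/(-9)) = -149 - 108*(-24 + (½)*(-⅑)*(-41)) = -149 - 108*(-24 + 41/18) = -149 - 108*(-391/18) = -149 + 2346 = 2197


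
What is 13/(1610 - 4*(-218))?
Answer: 13/2482 ≈ 0.0052377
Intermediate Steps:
13/(1610 - 4*(-218)) = 13/(1610 + 872) = 13/2482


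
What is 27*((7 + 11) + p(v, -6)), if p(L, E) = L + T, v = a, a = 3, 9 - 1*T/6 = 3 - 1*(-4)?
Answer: 891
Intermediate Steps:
T = 12 (T = 54 - 6*(3 - 1*(-4)) = 54 - 6*(3 + 4) = 54 - 6*7 = 54 - 42 = 12)
v = 3
p(L, E) = 12 + L (p(L, E) = L + 12 = 12 + L)
27*((7 + 11) + p(v, -6)) = 27*((7 + 11) + (12 + 3)) = 27*(18 + 15) = 27*33 = 891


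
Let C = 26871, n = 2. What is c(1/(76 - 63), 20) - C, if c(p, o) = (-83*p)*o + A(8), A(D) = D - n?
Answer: -350905/13 ≈ -26993.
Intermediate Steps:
A(D) = -2 + D (A(D) = D - 1*2 = D - 2 = -2 + D)
c(p, o) = 6 - 83*o*p (c(p, o) = (-83*p)*o + (-2 + 8) = -83*o*p + 6 = 6 - 83*o*p)
c(1/(76 - 63), 20) - C = (6 - 83*20/(76 - 63)) - 1*26871 = (6 - 83*20/13) - 26871 = (6 - 83*20*1/13) - 26871 = (6 - 1660/13) - 26871 = -1582/13 - 26871 = -350905/13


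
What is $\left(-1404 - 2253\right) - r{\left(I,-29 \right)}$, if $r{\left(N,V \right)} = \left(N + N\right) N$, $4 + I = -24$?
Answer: $-5225$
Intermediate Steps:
$I = -28$ ($I = -4 - 24 = -28$)
$r{\left(N,V \right)} = 2 N^{2}$ ($r{\left(N,V \right)} = 2 N N = 2 N^{2}$)
$\left(-1404 - 2253\right) - r{\left(I,-29 \right)} = \left(-1404 - 2253\right) - 2 \left(-28\right)^{2} = \left(-1404 - 2253\right) - 2 \cdot 784 = -3657 - 1568 = -5225$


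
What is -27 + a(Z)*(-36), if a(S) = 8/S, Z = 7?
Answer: -477/7 ≈ -68.143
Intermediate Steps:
-27 + a(Z)*(-36) = -27 + (8/7)*(-36) = -27 - 288/7 = -477/7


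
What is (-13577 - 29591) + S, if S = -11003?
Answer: -54171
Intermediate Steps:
(-13577 - 29591) + S = (-13577 - 29591) - 11003 = -43168 - 11003 = -54171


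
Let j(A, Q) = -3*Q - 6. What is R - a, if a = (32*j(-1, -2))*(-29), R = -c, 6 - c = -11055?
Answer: -11061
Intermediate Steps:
j(A, Q) = -6 - 3*Q
c = 11061 (c = 6 - 1*(-11055) = 6 + 11055 = 11061)
R = -11061 (R = -1*11061 = -11061)
a = 0 (a = (32*(-6 - 3*(-2)))*(-29) = (32*(-6 + 6))*(-29) = (32*0)*(-29) = 0*(-29) = 0)
R - a = -11061 - 1*0 = -11061 + 0 = -11061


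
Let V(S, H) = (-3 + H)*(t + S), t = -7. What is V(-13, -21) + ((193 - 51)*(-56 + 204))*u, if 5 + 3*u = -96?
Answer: -2121176/3 ≈ -7.0706e+5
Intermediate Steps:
u = -101/3 (u = -5/3 + (⅓)*(-96) = -5/3 - 32 = -101/3 ≈ -33.667)
V(S, H) = (-7 + S)*(-3 + H) (V(S, H) = (-3 + H)*(-7 + S) = (-7 + S)*(-3 + H))
V(-13, -21) + ((193 - 51)*(-56 + 204))*u = (21 - 7*(-21) - 3*(-13) - 21*(-13)) + ((193 - 51)*(-56 + 204))*(-101/3) = (21 + 147 + 39 + 273) + (142*148)*(-101/3) = 480 + 21016*(-101/3) = 480 - 2122616/3 = -2121176/3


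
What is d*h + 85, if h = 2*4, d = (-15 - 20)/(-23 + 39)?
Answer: 135/2 ≈ 67.500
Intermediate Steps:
d = -35/16 ≈ -2.1875
h = 8
d*h + 85 = -35/16*8 + 85 = -35/2 + 85 = 135/2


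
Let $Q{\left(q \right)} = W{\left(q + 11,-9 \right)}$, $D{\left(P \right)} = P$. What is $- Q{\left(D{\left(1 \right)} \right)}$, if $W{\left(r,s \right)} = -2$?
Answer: $2$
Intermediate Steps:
$Q{\left(q \right)} = -2$
$- Q{\left(D{\left(1 \right)} \right)} = \left(-1\right) \left(-2\right) = 2$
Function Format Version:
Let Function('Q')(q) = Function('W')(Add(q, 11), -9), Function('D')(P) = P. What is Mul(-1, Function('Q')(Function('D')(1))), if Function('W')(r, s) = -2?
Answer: 2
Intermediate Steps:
Function('Q')(q) = -2
Mul(-1, Function('Q')(Function('D')(1))) = Mul(-1, -2) = 2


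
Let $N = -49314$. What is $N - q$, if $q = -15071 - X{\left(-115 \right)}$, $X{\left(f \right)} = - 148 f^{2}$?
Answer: $-1991543$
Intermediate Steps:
$q = 1942229$ ($q = -15071 - - 148 \left(-115\right)^{2} = -15071 - \left(-148\right) 13225 = -15071 - -1957300 = -15071 + 1957300 = 1942229$)
$N - q = -49314 - 1942229 = -1991543$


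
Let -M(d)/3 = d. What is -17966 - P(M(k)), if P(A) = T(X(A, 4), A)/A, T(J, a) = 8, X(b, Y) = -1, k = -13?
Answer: -700682/39 ≈ -17966.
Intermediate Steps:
M(d) = -3*d
P(A) = 8/A
-17966 - P(M(k)) = -17966 - 8/((-3*(-13))) = -17966 - 8/39 = -700682/39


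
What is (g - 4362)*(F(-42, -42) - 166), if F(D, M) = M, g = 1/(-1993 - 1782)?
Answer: 3425042608/3775 ≈ 9.0730e+5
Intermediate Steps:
g = -1/3775 (g = 1/(-3775) = -1/3775 ≈ -0.00026490)
(g - 4362)*(F(-42, -42) - 166) = (-1/3775 - 4362)*(-42 - 166) = -16466551/3775*(-208) = 3425042608/3775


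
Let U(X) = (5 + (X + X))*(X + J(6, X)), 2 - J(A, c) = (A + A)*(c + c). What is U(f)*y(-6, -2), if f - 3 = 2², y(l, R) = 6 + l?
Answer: 0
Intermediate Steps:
J(A, c) = 2 - 4*A*c (J(A, c) = 2 - (A + A)*(c + c) = 2 - 2*A*2*c = 2 - 4*A*c)
f = 7 (f = 3 + 2² = 3 + 4 = 7)
U(X) = (2 - 23*X)*(5 + 2*X) (U(X) = (5 + (X + X))*(X + (2 - 4*6*X)) = (5 + 2*X)*(X + (2 - 24*X)) = (5 + 2*X)*(2 - 23*X) = (2 - 23*X)*(5 + 2*X))
U(f)*y(-6, -2) = (10 - 111*7 - 46*7²)*(6 - 6) = (10 - 777 - 46*49)*0 = (10 - 777 - 2254)*0 = -3021*0 = 0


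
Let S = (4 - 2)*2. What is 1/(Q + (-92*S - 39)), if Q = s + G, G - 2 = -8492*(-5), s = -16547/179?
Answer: 179/7511298 ≈ 2.3831e-5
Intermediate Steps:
s = -16547/179 (s = -16547*1/179 = -16547/179 ≈ -92.441)
S = 4 (S = 2*2 = 4)
G = 42462 (G = 2 - 8492*(-5) = 2 + 42460 = 42462)
Q = 7584151/179 (Q = -16547/179 + 42462 = 7584151/179 ≈ 42370.)
1/(Q + (-92*S - 39)) = 1/(7584151/179 + (-92*4 - 39)) = 1/(7584151/179 + (-368 - 39)) = 1/(7584151/179 - 407) = 1/(7511298/179) = 179/7511298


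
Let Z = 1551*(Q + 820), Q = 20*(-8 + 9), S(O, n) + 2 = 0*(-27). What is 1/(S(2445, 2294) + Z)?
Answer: 1/1302838 ≈ 7.6756e-7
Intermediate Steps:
S(O, n) = -2 (S(O, n) = -2 + 0*(-27) = -2 + 0 = -2)
Q = 20 (Q = 20*1 = 20)
Z = 1302840 (Z = 1551*(20 + 820) = 1551*840 = 1302840)
1/(S(2445, 2294) + Z) = 1/(-2 + 1302840) = 1/1302838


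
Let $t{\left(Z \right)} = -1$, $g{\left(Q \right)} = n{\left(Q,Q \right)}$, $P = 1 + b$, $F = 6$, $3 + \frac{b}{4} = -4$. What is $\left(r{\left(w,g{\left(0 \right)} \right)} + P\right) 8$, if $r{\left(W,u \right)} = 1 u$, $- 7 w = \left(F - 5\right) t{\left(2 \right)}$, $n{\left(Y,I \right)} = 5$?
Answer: $-176$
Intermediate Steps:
$b = -28$ ($b = -12 + 4 \left(-4\right) = -12 - 16 = -28$)
$P = -27$ ($P = 1 - 28 = -27$)
$g{\left(Q \right)} = 5$
$w = \frac{1}{7}$ ($w = - \frac{\left(6 - 5\right) \left(-1\right)}{7} = - \frac{1 \left(-1\right)}{7} = \left(- \frac{1}{7}\right) \left(-1\right) = \frac{1}{7} \approx 0.14286$)
$r{\left(W,u \right)} = u$
$\left(r{\left(w,g{\left(0 \right)} \right)} + P\right) 8 = \left(5 - 27\right) 8 = \left(-22\right) 8 = -176$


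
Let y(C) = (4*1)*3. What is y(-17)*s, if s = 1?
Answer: 12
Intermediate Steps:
y(C) = 12 (y(C) = 4*3 = 12)
y(-17)*s = 12*1 = 12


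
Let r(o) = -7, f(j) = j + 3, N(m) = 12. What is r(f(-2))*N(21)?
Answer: -84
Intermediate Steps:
f(j) = 3 + j
r(f(-2))*N(21) = -7*12 = -84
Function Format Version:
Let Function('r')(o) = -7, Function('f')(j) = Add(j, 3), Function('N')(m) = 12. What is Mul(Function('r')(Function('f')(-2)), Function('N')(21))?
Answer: -84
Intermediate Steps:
Function('f')(j) = Add(3, j)
Mul(Function('r')(Function('f')(-2)), Function('N')(21)) = Mul(-7, 12) = -84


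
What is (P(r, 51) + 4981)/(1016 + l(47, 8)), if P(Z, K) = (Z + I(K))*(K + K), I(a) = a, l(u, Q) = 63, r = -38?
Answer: 6307/1079 ≈ 5.8452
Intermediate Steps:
P(Z, K) = 2*K*(K + Z) (P(Z, K) = (Z + K)*(K + K) = (K + Z)*(2*K) = 2*K*(K + Z))
(P(r, 51) + 4981)/(1016 + l(47, 8)) = (2*51*(51 - 38) + 4981)/(1016 + 63) = (2*51*13 + 4981)/1079 = (1326 + 4981)*(1/1079) = 6307*(1/1079) = 6307/1079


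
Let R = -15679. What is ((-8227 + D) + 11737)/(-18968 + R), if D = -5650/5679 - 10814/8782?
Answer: -87471560887/863974534383 ≈ -0.10124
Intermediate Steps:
D = -55515503/24936489 (D = -5650*1/5679 - 10814*1/8782 = -5650/5679 - 5407/4391 = -55515503/24936489 ≈ -2.2263)
((-8227 + D) + 11737)/(-18968 + R) = ((-8227 - 55515503/24936489) + 11737)/(-18968 - 15679) = (-205208010506/24936489 + 11737)/(-34647) = (87471560887/24936489)*(-1/34647) = -87471560887/863974534383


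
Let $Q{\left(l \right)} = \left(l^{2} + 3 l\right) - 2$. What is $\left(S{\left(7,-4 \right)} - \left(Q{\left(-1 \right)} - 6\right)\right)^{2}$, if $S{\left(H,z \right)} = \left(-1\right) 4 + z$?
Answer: $4$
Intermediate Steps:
$Q{\left(l \right)} = -2 + l^{2} + 3 l$
$S{\left(H,z \right)} = -4 + z$
$\left(S{\left(7,-4 \right)} - \left(Q{\left(-1 \right)} - 6\right)\right)^{2} = \left(\left(-4 - 4\right) - \left(\left(-2 + \left(-1\right)^{2} + 3 \left(-1\right)\right) - 6\right)\right)^{2} = \left(-8 - \left(\left(-2 + 1 - 3\right) - 6\right)\right)^{2} = \left(-8 - \left(-4 - 6\right)\right)^{2} = \left(-8 - -10\right)^{2} = \left(-8 + 10\right)^{2} = 2^{2} = 4$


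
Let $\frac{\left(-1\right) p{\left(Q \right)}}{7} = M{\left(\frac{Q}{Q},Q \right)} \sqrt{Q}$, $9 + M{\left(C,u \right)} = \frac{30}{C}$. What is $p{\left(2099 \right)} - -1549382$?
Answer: $1549382 - 147 \sqrt{2099} \approx 1.5426 \cdot 10^{6}$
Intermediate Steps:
$M{\left(C,u \right)} = -9 + \frac{30}{C}$
$p{\left(Q \right)} = - 147 \sqrt{Q}$ ($p{\left(Q \right)} = - 7 \left(-9 + \frac{30}{Q \frac{1}{Q}}\right) \sqrt{Q} = - 7 \left(-9 + \frac{30}{1}\right) \sqrt{Q} = - 7 \left(-9 + 30 \cdot 1\right) \sqrt{Q} = - 7 \left(-9 + 30\right) \sqrt{Q} = - 7 \cdot 21 \sqrt{Q} = - 147 \sqrt{Q}$)
$p{\left(2099 \right)} - -1549382 = - 147 \sqrt{2099} - -1549382 = - 147 \sqrt{2099} + 1549382 = 1549382 - 147 \sqrt{2099}$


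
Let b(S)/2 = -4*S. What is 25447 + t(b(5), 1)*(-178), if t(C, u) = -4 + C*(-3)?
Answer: 4799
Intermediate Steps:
b(S) = -8*S (b(S) = 2*(-4*S) = -8*S)
t(C, u) = -4 - 3*C
25447 + t(b(5), 1)*(-178) = 25447 + (-4 - (-24)*5)*(-178) = 25447 + (-4 - 3*(-40))*(-178) = 25447 + (-4 + 120)*(-178) = 25447 + 116*(-178) = 25447 - 20648 = 4799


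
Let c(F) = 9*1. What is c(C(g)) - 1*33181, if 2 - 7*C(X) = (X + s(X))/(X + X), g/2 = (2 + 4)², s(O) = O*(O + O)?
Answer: -33172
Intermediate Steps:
s(O) = 2*O² (s(O) = O*(2*O) = 2*O²)
g = 72 (g = 2*(2 + 4)² = 2*6² = 2*36 = 72)
C(X) = 2/7 - (X + 2*X²)/(14*X) (C(X) = 2/7 - (X + 2*X²)/(7*(X + X)) = 2/7 - (X + 2*X²)/(7*(2*X)) = 2/7 - (X + 2*X²)*1/(2*X)/7 = 2/7 - (X + 2*X²)/(14*X))
c(F) = 9
c(C(g)) - 1*33181 = 9 - 1*33181 = 9 - 33181 = -33172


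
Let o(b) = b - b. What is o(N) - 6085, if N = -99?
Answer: -6085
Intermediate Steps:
o(b) = 0
o(N) - 6085 = 0 - 6085 = -6085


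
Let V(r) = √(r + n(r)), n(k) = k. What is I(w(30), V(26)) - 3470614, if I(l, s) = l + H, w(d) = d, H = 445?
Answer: -3470139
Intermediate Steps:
V(r) = √2*√r (V(r) = √(r + r) = √(2*r) = √2*√r)
I(l, s) = 445 + l (I(l, s) = l + 445 = 445 + l)
I(w(30), V(26)) - 3470614 = (445 + 30) - 3470614 = 475 - 3470614 = -3470139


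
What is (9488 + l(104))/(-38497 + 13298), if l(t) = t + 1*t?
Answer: -9696/25199 ≈ -0.38478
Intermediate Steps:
l(t) = 2*t (l(t) = t + t = 2*t)
(9488 + l(104))/(-38497 + 13298) = (9488 + 2*104)/(-38497 + 13298) = (9488 + 208)/(-25199) = 9696*(-1/25199) = -9696/25199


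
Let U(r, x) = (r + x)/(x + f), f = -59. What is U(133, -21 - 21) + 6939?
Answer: 700748/101 ≈ 6938.1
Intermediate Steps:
U(r, x) = (r + x)/(-59 + x) (U(r, x) = (r + x)/(x - 59) = (r + x)/(-59 + x))
U(133, -21 - 21) + 6939 = (133 + (-21 - 21))/(-59 + (-21 - 21)) + 6939 = (133 - 42)/(-59 - 42) + 6939 = 91/(-101) + 6939 = -1/101*91 + 6939 = -91/101 + 6939 = 700748/101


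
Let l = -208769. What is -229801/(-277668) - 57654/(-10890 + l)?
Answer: 66486528731/60992275212 ≈ 1.0901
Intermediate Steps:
-229801/(-277668) - 57654/(-10890 + l) = -229801/(-277668) - 57654/(-10890 - 208769) = -229801*(-1/277668) - 57654/(-219659) = 229801/277668 - 57654*(-1/219659) = 229801/277668 + 57654/219659 = 66486528731/60992275212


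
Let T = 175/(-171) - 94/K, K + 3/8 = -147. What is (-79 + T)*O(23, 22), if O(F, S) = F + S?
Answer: -8891580/2489 ≈ -3572.4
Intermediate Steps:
K = -1179/8 (K = -3/8 - 147 = -1179/8 ≈ -147.38)
T = -2879/7467 (T = 175/(-171) - 94/(-1179/8) = 175*(-1/171) - 94*(-8/1179) = -175/171 + 752/1179 = -2879/7467 ≈ -0.38556)
(-79 + T)*O(23, 22) = (-79 - 2879/7467)*(23 + 22) = -592772/7467*45 = -8891580/2489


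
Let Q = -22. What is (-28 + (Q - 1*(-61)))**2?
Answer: 121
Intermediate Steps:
(-28 + (Q - 1*(-61)))**2 = (-28 + (-22 - 1*(-61)))**2 = (-28 + (-22 + 61))**2 = (-28 + 39)**2 = 11**2 = 121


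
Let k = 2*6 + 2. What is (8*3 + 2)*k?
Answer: 364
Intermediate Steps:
k = 14 (k = 12 + 2 = 14)
(8*3 + 2)*k = (8*3 + 2)*14 = (24 + 2)*14 = 26*14 = 364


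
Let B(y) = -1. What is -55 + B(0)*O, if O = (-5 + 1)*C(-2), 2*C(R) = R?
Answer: -59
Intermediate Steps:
C(R) = R/2
O = 4 (O = (-5 + 1)*((½)*(-2)) = -4*(-1) = 4)
-55 + B(0)*O = -55 - 1*4 = -55 - 4 = -59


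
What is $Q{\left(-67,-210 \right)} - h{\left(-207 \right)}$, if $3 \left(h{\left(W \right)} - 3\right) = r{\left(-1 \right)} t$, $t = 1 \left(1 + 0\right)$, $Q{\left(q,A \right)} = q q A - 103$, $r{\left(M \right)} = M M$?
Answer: $- \frac{2828389}{3} \approx -9.428 \cdot 10^{5}$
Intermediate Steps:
$r{\left(M \right)} = M^{2}$
$Q{\left(q,A \right)} = -103 + A q^{2}$ ($Q{\left(q,A \right)} = q^{2} A - 103 = A q^{2} - 103 = -103 + A q^{2}$)
$t = 1$ ($t = 1 \cdot 1 = 1$)
$h{\left(W \right)} = \frac{10}{3}$ ($h{\left(W \right)} = 3 + \frac{\left(-1\right)^{2} \cdot 1}{3} = 3 + \frac{1 \cdot 1}{3} = 3 + \frac{1}{3} \cdot 1 = 3 + \frac{1}{3} = \frac{10}{3}$)
$Q{\left(-67,-210 \right)} - h{\left(-207 \right)} = \left(-103 - 210 \left(-67\right)^{2}\right) - \frac{10}{3} = \left(-103 - 942690\right) - \frac{10}{3} = -942793 - \frac{10}{3} = - \frac{2828389}{3}$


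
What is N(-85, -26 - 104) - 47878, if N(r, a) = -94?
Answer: -47972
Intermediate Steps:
N(-85, -26 - 104) - 47878 = -94 - 47878 = -47972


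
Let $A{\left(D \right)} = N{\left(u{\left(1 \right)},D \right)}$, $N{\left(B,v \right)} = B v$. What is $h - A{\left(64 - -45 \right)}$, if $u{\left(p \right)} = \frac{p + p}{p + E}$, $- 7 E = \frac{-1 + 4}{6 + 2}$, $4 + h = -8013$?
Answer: $- \frac{437109}{53} \approx -8247.3$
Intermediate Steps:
$h = -8017$ ($h = -4 - 8013 = -8017$)
$E = - \frac{3}{56}$ ($E = - \frac{\left(-1 + 4\right) \frac{1}{6 + 2}}{7} = - \frac{3 \cdot \frac{1}{8}}{7} = \left(- \frac{1}{7}\right) \frac{3}{8} = - \frac{3}{56} \approx -0.053571$)
$u{\left(p \right)} = \frac{2 p}{- \frac{3}{56} + p}$ ($u{\left(p \right)} = \frac{p + p}{p - \frac{3}{56}} = \frac{2 p}{- \frac{3}{56} + p}$)
$A{\left(D \right)} = \frac{112 D}{53}$ ($A{\left(D \right)} = 112 \cdot 1 \frac{1}{-3 + 56 \cdot 1} D = 112 \cdot 1 \frac{1}{-3 + 56} D = 112 \cdot 1 \cdot \frac{1}{53} D = \frac{112 D}{53}$)
$h - A{\left(64 - -45 \right)} = -8017 - \frac{112 \left(64 - -45\right)}{53} = -8017 - \frac{112 \left(64 + 45\right)}{53} = -8017 - \frac{112}{53} \cdot 109 = -8017 - \frac{12208}{53} = - \frac{437109}{53}$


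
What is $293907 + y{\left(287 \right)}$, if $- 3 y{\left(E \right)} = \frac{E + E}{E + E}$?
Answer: $\frac{881720}{3} \approx 2.9391 \cdot 10^{5}$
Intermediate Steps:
$y{\left(E \right)} = - \frac{1}{3}$ ($y{\left(E \right)} = - \frac{\left(E + E\right) \frac{1}{E + E}}{3} = - \frac{2 E \frac{1}{2 E}}{3} = \left(- \frac{1}{3}\right) 1 = - \frac{1}{3}$)
$293907 + y{\left(287 \right)} = 293907 - \frac{1}{3} = \frac{881720}{3}$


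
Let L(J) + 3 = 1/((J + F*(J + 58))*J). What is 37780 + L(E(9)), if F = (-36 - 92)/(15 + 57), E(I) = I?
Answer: 37437006/991 ≈ 37777.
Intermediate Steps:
F = -16/9 (F = -128/72 = -128*1/72 = -16/9 ≈ -1.7778)
L(J) = -3 + 1/(J*(-928/9 - 7*J/9)) (L(J) = -3 + 1/((J - 16*(J + 58)/9)*J) = -3 + 1/((J - 16*(58 + J)/9)*J) = -3 + 1/((J + (-928/9 - 16*J/9))*J) = -3 + 1/((-928/9 - 7*J/9)*J) = -3 + 1/(J*(-928/9 - 7*J/9)))
37780 + L(E(9)) = 37780 + 3*(-3 - 928*9 - 7*9²)/(9*(928 + 7*9)) = 37780 + 3*(⅑)*(-3 - 8352 - 7*81)/(928 + 63) = 37780 + 3*(⅑)*(-3 - 8352 - 567)/991 = 37780 + 3*(⅑)*(1/991)*(-8922) = 37780 - 2974/991 = 37437006/991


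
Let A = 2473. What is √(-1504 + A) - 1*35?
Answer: -35 + √969 ≈ -3.8712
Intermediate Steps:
√(-1504 + A) - 1*35 = √(-1504 + 2473) - 1*35 = √969 - 35 = -35 + √969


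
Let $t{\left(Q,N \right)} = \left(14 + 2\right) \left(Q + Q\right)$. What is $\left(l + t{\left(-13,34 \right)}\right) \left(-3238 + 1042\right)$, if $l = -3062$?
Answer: $7637688$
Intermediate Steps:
$t{\left(Q,N \right)} = 32 Q$ ($t{\left(Q,N \right)} = 16 \cdot 2 Q = 32 Q$)
$\left(l + t{\left(-13,34 \right)}\right) \left(-3238 + 1042\right) = \left(-3062 + 32 \left(-13\right)\right) \left(-3238 + 1042\right) = \left(-3062 - 416\right) \left(-2196\right) = \left(-3478\right) \left(-2196\right) = 7637688$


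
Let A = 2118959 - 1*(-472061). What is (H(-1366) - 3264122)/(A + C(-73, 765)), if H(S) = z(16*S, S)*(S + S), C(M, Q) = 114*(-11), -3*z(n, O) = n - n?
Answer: -1632061/1294883 ≈ -1.2604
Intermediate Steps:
A = 2591020 (A = 2118959 + 472061 = 2591020)
z(n, O) = 0 (z(n, O) = -(n - n)/3 = -⅓*0 = 0)
C(M, Q) = -1254
H(S) = 0 (H(S) = 0*(S + S) = 0*(2*S) = 0)
(H(-1366) - 3264122)/(A + C(-73, 765)) = (0 - 3264122)/(2591020 - 1254) = -3264122/2589766 = -3264122*1/2589766 = -1632061/1294883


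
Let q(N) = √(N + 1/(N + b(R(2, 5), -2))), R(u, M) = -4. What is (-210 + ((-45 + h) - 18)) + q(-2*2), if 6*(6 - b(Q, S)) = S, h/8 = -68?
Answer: -817 + 5*I*√7/7 ≈ -817.0 + 1.8898*I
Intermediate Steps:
h = -544 (h = 8*(-68) = -544)
b(Q, S) = 6 - S/6
q(N) = √(N + 1/(19/3 + N)) (q(N) = √(N + 1/(N + (6 - ⅙*(-2)))) = √(N + 1/(N + (6 + ⅓))) = √(N + 1/(N + 19/3)) = √(N + 1/(19/3 + N)))
(-210 + ((-45 + h) - 18)) + q(-2*2) = (-210 + ((-45 - 544) - 18)) + √((3 + (-2*2)*(19 + 3*(-2*2)))/(19 + 3*(-2*2))) = (-210 + (-589 - 18)) + √((3 - 4*(19 + 3*(-4)))/(19 + 3*(-4))) = (-210 - 607) + √((3 - 4*(19 - 12))/(19 - 12)) = -817 + √((3 - 4*7)/7) = -817 + √((3 - 28)/7) = -817 + √((⅐)*(-25)) = -817 + √(-25/7) = -817 + 5*I*√7/7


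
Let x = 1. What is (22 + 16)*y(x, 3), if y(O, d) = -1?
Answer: -38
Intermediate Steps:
(22 + 16)*y(x, 3) = (22 + 16)*(-1) = 38*(-1) = -38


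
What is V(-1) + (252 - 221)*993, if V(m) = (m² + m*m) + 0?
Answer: 30785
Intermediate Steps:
V(m) = 2*m² (V(m) = (m² + m²) + 0 = 2*m² + 0 = 2*m²)
V(-1) + (252 - 221)*993 = 2*(-1)² + (252 - 221)*993 = 2*1 + 31*993 = 2 + 30783 = 30785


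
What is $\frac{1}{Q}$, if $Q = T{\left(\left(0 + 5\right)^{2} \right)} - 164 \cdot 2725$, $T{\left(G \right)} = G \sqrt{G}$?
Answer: $- \frac{1}{446775} \approx -2.2383 \cdot 10^{-6}$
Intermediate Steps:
$T{\left(G \right)} = G^{\frac{3}{2}}$
$Q = -446775$ ($Q = \left(\left(0 + 5\right)^{2}\right)^{\frac{3}{2}} - 164 \cdot 2725 = \left(5^{2}\right)^{\frac{3}{2}} - 446900 = 25^{\frac{3}{2}} - 446900 = 125 - 446900 = -446775$)
$\frac{1}{Q} = \frac{1}{-446775} = - \frac{1}{446775}$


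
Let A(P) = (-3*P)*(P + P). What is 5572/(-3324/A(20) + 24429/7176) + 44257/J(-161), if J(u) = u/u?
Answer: 929165849/20457 ≈ 45420.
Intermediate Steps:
J(u) = 1
A(P) = -6*P² (A(P) = (-3*P)*(2*P) = -6*P²)
5572/(-3324/A(20) + 24429/7176) + 44257/J(-161) = 5572/(-3324/((-6*20²)) + 24429/7176) + 44257/1 = 5572/(-3324/((-6*400)) + 24429*(1/7176)) + 44257*1 = 5572/(-3324/(-2400) + 8143/2392) + 44257 = 5572/(-3324*(-1/2400) + 8143/2392) + 44257 = 5572/(277/200 + 8143/2392) + 44257 = 5572/(143199/29900) + 44257 = 5572*(29900/143199) + 44257 = 23800400/20457 + 44257 = 929165849/20457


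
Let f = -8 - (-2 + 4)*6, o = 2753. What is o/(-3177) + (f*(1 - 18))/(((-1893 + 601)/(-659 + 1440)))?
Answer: -12458492/60363 ≈ -206.39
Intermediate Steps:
f = -20 (f = -8 - 2*6 = -8 - 1*12 = -8 - 12 = -20)
o/(-3177) + (f*(1 - 18))/(((-1893 + 601)/(-659 + 1440))) = 2753/(-3177) + (-20*(1 - 18))/(((-1893 + 601)/(-659 + 1440))) = 2753*(-1/3177) + (-20*(-17))/((-1292/781)) = -2753/3177 + 340/((-1292*1/781)) = -2753/3177 + 340/(-1292/781) = -2753/3177 + 340*(-781/1292) = -2753/3177 - 3905/19 = -12458492/60363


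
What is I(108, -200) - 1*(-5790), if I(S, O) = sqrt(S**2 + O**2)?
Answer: 5790 + 4*sqrt(3229) ≈ 6017.3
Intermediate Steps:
I(S, O) = sqrt(O**2 + S**2)
I(108, -200) - 1*(-5790) = sqrt((-200)**2 + 108**2) - 1*(-5790) = sqrt(40000 + 11664) + 5790 = sqrt(51664) + 5790 = 4*sqrt(3229) + 5790 = 5790 + 4*sqrt(3229)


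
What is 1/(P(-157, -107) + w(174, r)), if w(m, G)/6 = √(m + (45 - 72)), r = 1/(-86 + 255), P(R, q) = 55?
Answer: -55/2267 + 42*√3/2267 ≈ 0.0078280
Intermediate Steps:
r = 1/169 ≈ 0.0059172
w(m, G) = 6*√(-27 + m) (w(m, G) = 6*√(m + (45 - 72)) = 6*√(m - 27) = 6*√(-27 + m))
1/(P(-157, -107) + w(174, r)) = 1/(55 + 6*√(-27 + 174)) = 1/(55 + 6*√147) = 1/(55 + 6*(7*√3)) = 1/(55 + 42*√3)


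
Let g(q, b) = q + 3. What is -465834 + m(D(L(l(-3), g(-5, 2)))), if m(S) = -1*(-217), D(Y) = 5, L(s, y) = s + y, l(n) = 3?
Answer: -465617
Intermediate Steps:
g(q, b) = 3 + q
m(S) = 217
-465834 + m(D(L(l(-3), g(-5, 2)))) = -465834 + 217 = -465617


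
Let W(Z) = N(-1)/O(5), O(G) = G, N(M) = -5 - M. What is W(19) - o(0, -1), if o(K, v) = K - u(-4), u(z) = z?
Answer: -24/5 ≈ -4.8000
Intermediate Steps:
W(Z) = -⅘ (W(Z) = (-5 - 1*(-1))/5 = (-5 + 1)*(⅕) = -4*⅕ = -⅘)
o(K, v) = 4 + K (o(K, v) = K - 1*(-4) = K + 4 = 4 + K)
W(19) - o(0, -1) = -⅘ - (4 + 0) = -⅘ - 1*4 = -⅘ - 4 = -24/5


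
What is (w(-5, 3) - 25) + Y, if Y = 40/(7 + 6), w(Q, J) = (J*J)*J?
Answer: 66/13 ≈ 5.0769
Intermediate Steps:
w(Q, J) = J³ (w(Q, J) = J²*J = J³)
Y = 40/13 ≈ 3.0769
(w(-5, 3) - 25) + Y = (3³ - 25) + 40/13 = (27 - 25) + 40/13 = 2 + 40/13 = 66/13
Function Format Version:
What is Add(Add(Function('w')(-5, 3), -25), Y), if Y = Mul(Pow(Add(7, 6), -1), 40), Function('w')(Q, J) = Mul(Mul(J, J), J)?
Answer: Rational(66, 13) ≈ 5.0769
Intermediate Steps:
Function('w')(Q, J) = Pow(J, 3) (Function('w')(Q, J) = Mul(Pow(J, 2), J) = Pow(J, 3))
Y = Rational(40, 13) (Y = Mul(Pow(13, -1), 40) = Mul(Rational(1, 13), 40) = Rational(40, 13) ≈ 3.0769)
Add(Add(Function('w')(-5, 3), -25), Y) = Add(Add(Pow(3, 3), -25), Rational(40, 13)) = Add(Add(27, -25), Rational(40, 13)) = Add(2, Rational(40, 13)) = Rational(66, 13)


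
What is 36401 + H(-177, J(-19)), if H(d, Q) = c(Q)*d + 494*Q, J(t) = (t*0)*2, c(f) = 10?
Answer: 34631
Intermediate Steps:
J(t) = 0 (J(t) = 0*2 = 0)
H(d, Q) = 10*d + 494*Q
36401 + H(-177, J(-19)) = 36401 + (10*(-177) + 494*0) = 36401 + (-1770 + 0) = 36401 - 1770 = 34631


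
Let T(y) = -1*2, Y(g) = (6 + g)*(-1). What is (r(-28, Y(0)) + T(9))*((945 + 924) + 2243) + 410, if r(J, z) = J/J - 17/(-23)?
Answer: -15242/23 ≈ -662.70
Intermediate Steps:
Y(g) = -6 - g
T(y) = -2
r(J, z) = 40/23 (r(J, z) = 1 - 17*(-1/23) = 1 + 17/23 = 40/23)
(r(-28, Y(0)) + T(9))*((945 + 924) + 2243) + 410 = (40/23 - 2)*((945 + 924) + 2243) + 410 = -6*(1869 + 2243)/23 + 410 = -6/23*4112 + 410 = -24672/23 + 410 = -15242/23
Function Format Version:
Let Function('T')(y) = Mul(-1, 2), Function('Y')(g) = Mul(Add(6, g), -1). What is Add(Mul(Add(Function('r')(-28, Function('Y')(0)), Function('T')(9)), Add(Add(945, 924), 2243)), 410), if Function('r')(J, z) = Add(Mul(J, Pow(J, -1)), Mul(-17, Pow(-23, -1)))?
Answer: Rational(-15242, 23) ≈ -662.70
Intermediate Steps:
Function('Y')(g) = Add(-6, Mul(-1, g))
Function('T')(y) = -2
Function('r')(J, z) = Rational(40, 23) (Function('r')(J, z) = Add(1, Mul(-17, Rational(-1, 23))) = Add(1, Rational(17, 23)) = Rational(40, 23))
Add(Mul(Add(Function('r')(-28, Function('Y')(0)), Function('T')(9)), Add(Add(945, 924), 2243)), 410) = Add(Mul(Add(Rational(40, 23), -2), Add(Add(945, 924), 2243)), 410) = Add(Mul(Rational(-6, 23), Add(1869, 2243)), 410) = Add(Mul(Rational(-6, 23), 4112), 410) = Add(Rational(-24672, 23), 410) = Rational(-15242, 23)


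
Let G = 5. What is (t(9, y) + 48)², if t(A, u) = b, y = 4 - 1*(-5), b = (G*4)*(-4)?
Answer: 1024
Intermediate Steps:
b = -80 (b = (5*4)*(-4) = 20*(-4) = -80)
y = 9 (y = 4 + 5 = 9)
t(A, u) = -80
(t(9, y) + 48)² = (-80 + 48)² = (-32)² = 1024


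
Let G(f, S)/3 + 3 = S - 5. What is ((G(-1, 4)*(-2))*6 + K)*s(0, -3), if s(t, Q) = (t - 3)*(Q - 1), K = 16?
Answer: 1920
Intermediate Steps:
G(f, S) = -24 + 3*S (G(f, S) = -9 + 3*(S - 5) = -9 + 3*(-5 + S) = -9 + (-15 + 3*S) = -24 + 3*S)
s(t, Q) = (-1 + Q)*(-3 + t) (s(t, Q) = (-3 + t)*(-1 + Q) = (-1 + Q)*(-3 + t))
((G(-1, 4)*(-2))*6 + K)*s(0, -3) = (((-24 + 3*4)*(-2))*6 + 16)*(3 - 1*0 - 3*(-3) - 3*0) = (((-24 + 12)*(-2))*6 + 16)*(3 + 0 + 9 + 0) = (-12*(-2)*6 + 16)*12 = (24*6 + 16)*12 = (144 + 16)*12 = 160*12 = 1920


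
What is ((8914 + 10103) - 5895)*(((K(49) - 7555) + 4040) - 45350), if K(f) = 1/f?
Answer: -31419106848/49 ≈ -6.4121e+8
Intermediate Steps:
((8914 + 10103) - 5895)*(((K(49) - 7555) + 4040) - 45350) = ((8914 + 10103) - 5895)*(((1/49 - 7555) + 4040) - 45350) = (19017 - 5895)*(((1/49 - 7555) + 4040) - 45350) = 13122*((-370194/49 + 4040) - 45350) = 13122*(-172234/49 - 45350) = 13122*(-2394384/49) = -31419106848/49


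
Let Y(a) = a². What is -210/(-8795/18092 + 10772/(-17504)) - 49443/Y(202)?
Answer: 168522069246453/889615703876 ≈ 189.43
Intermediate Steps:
-210/(-8795/18092 + 10772/(-17504)) - 49443/Y(202) = -210/(-8795/18092 + 10772/(-17504)) - 49443/(202²) = -210/(-8795*1/18092 + 10772*(-1/17504)) - 49443/40804 = -210/(-8795/18092 - 2693/4376) - 49443*1/40804 = -210/(-21802169/19792648) - 49443/40804 = -210*(-19792648/21802169) - 49443/40804 = 4156456080/21802169 - 49443/40804 = 168522069246453/889615703876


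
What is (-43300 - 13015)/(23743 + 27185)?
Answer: -56315/50928 ≈ -1.1058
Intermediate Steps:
(-43300 - 13015)/(23743 + 27185) = -56315/50928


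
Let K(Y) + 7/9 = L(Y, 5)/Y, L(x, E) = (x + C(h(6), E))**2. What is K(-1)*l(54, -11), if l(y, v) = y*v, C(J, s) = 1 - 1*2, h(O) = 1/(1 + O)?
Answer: 2838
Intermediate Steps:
C(J, s) = -1 (C(J, s) = 1 - 2 = -1)
L(x, E) = (-1 + x)**2 (L(x, E) = (x - 1)**2 = (-1 + x)**2)
K(Y) = -7/9 + (-1 + Y)**2/Y
l(y, v) = v*y
K(-1)*l(54, -11) = (-7/9 + (-1 - 1)**2/(-1))*(-11*54) = (-7/9 - 1*(-2)**2)*(-594) = (-7/9 - 1*4)*(-594) = (-7/9 - 4)*(-594) = -43/9*(-594) = 2838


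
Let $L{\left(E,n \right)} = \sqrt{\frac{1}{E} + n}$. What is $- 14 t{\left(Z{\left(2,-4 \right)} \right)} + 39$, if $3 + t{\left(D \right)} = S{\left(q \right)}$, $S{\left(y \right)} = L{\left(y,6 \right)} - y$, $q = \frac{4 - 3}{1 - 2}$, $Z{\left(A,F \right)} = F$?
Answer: $67 - 14 \sqrt{5} \approx 35.695$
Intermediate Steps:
$L{\left(E,n \right)} = \sqrt{n + \frac{1}{E}}$
$q = -1$ ($q = 1 \frac{1}{-1} = 1 \left(-1\right) = -1$)
$S{\left(y \right)} = \sqrt{6 + \frac{1}{y}} - y$
$t{\left(D \right)} = -2 + \sqrt{5}$ ($t{\left(D \right)} = -3 - \left(-1 - \sqrt{6 + \frac{1}{-1}}\right) = -3 + \left(\sqrt{6 - 1} + 1\right) = -3 + \left(\sqrt{5} + 1\right) = -3 + \left(1 + \sqrt{5}\right) = -2 + \sqrt{5}$)
$- 14 t{\left(Z{\left(2,-4 \right)} \right)} + 39 = - 14 \left(-2 + \sqrt{5}\right) + 39 = \left(28 - 14 \sqrt{5}\right) + 39 = 67 - 14 \sqrt{5}$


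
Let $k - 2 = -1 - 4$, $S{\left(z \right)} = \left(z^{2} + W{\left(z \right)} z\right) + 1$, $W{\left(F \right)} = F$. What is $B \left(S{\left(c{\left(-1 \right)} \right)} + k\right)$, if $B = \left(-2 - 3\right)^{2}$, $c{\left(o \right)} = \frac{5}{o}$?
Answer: $1200$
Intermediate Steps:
$B = 25$ ($B = \left(-5\right)^{2} = 25$)
$S{\left(z \right)} = 1 + 2 z^{2}$ ($S{\left(z \right)} = \left(z^{2} + z z\right) + 1 = \left(z^{2} + z^{2}\right) + 1 = 2 z^{2} + 1 = 1 + 2 z^{2}$)
$k = -3$ ($k = 2 - 5 = -3$)
$B \left(S{\left(c{\left(-1 \right)} \right)} + k\right) = 25 \left(\left(1 + 2 \left(\frac{5}{-1}\right)^{2}\right) - 3\right) = 25 \left(\left(1 + 2 \left(5 \left(-1\right)\right)^{2}\right) - 3\right) = 25 \left(\left(1 + 2 \left(-5\right)^{2}\right) - 3\right) = 25 \left(\left(1 + 2 \cdot 25\right) - 3\right) = 25 \left(\left(1 + 50\right) - 3\right) = 25 \left(51 - 3\right) = 25 \cdot 48 = 1200$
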